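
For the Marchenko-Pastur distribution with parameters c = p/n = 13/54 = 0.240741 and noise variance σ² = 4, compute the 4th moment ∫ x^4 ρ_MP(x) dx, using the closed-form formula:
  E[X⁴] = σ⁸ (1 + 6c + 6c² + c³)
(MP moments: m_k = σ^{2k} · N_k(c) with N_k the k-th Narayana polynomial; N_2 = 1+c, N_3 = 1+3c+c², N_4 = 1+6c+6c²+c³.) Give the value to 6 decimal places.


E[X⁴] = σ⁸ (1 + 6c + 6c² + c³) (fourth MP moment). With σ² = 4 (so σ⁸ = 256) and c = 13/54 = 0.240741: E[X⁴] = 256 · (1 + 6·0.240741 + 6·(0.240741)² + (0.240741)³) = 256 · 2.806133.

So E[X^4] = 718.370167.


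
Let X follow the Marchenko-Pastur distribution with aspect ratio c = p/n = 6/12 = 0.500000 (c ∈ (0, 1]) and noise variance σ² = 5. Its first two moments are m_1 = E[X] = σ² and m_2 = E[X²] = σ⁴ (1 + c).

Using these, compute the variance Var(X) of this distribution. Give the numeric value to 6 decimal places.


m_1 = E[X] = σ² = 5, so m_1² = 25.
m_2 = E[X²] = σ⁴ (1 + c) = 25 · (1 + 0.500000) = 25 · 1.500000 = 37.500000.
(Note m_2 − m_1² simplifies to c · σ⁴ = 0.500000 · 25.)

Var(X) = m_2 − m_1² = 37.500000 − 25 = 12.500000.


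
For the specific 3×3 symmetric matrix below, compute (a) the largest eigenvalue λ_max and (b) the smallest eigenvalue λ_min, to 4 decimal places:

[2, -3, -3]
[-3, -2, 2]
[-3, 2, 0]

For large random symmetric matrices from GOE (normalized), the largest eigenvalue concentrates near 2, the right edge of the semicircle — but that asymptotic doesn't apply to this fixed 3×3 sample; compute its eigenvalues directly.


Since M is real symmetric, all three eigenvalues are real; they are the roots of det(λI − M) = λ³ − (tr M) λ² + s λ − det M, where s is the sum of the principal 2×2 minors.
tr M = 2 + (-2) + 0 = 0.
s = (2·(-2) − (-3)²) + (2·0 − (-3)²) + ((-2)·0 − 2²) = -13 + (-9) + (-4) = -26.
det M (expand along row 1) = 2·(-4) − (-3)·6 + (-3)·(-12) = 46.
Characteristic polynomial: λ³ − 26λ − 46 = 0.
Substitute λ = y + (tr M)/3 = y + 0.000000 to remove the quadratic term: y³ + p·y + q = 0 with p = s − (tr M)²/3 = -26.000000 and q = −2(tr M)³/27 + (tr M)·s/3 − det M = -46.000000.
Three real roots ⇒ use the trigonometric (Viète) form: r = 2√(−p/3) = 5.887841, φ = arccos(3q/(p·r)) = arccos(0.901467) = 0.447650 rad.
y_k = r·cos(φ/3 − 2πk/3) for k = 0, 1, 2 gives y = 5.822414, -2.153168, -3.669246.
λ_k = y_k + 0.000000 gives λ = 5.8224, -2.1532, -3.6692 (check: the sum is 0.0000 = tr M).

Hence λ_max = 5.8224 and λ_min = -3.6692.


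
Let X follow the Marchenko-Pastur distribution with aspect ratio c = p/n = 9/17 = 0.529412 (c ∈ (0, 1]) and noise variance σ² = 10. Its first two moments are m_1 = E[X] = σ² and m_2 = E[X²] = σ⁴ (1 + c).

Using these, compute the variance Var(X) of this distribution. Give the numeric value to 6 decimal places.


m_1 = E[X] = σ² = 10, so m_1² = 100.
m_2 = E[X²] = σ⁴ (1 + c) = 100 · (1 + 0.529412) = 100 · 1.529412 = 152.941176.
(Note m_2 − m_1² simplifies to c · σ⁴ = 0.529412 · 100.)

Var(X) = m_2 − m_1² = 152.941176 − 100 = 52.941176.


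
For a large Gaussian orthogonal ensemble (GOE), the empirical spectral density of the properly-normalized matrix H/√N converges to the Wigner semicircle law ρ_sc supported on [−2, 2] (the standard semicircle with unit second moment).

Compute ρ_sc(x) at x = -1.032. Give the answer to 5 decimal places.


ρ_sc(x) = (1/(2π)) √(4 − x²). With x = -1.032:
  4 − x² = 4 − (-1.032)² = 4 − 1.065024 = 2.934976.
  √(4 − x²) = 1.713177.
  1/(2π) = 0.159155.
  ρ_sc(-1.032) = 0.159155 · 1.713177 = 0.272661.

Rounded to 5 decimal places: ρ_sc(-1.032) ≈ 0.27266.


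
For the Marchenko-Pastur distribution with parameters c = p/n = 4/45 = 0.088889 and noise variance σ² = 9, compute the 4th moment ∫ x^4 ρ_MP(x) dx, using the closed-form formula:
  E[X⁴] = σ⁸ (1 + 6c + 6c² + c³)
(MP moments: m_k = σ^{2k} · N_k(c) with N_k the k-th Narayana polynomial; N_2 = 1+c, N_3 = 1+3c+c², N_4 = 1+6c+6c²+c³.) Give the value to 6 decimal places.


E[X⁴] = σ⁸ (1 + 6c + 6c² + c³) (fourth MP moment). With σ² = 9 (so σ⁸ = 6561) and c = 4/45 = 0.088889: E[X⁴] = 6561 · (1 + 6·0.088889 + 6·(0.088889)² + (0.088889)³) = 6561 · 1.581443.

So E[X^4] = 10375.848000.


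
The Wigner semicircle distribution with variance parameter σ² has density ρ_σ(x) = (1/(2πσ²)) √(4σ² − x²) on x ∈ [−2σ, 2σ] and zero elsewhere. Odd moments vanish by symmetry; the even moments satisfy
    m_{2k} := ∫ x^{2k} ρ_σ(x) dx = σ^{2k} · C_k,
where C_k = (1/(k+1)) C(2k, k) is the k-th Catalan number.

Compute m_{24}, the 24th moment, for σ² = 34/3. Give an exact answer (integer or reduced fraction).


By the scaled semicircle moment identity, m_{2k} = σ^{2k} · C_k with k = 12.
C_12 = (1/(k+1)) · C(2k, k) = (1/13) · C(24, 12) = (1/13) · 2704156 = 208012.
σ^{2k} = (σ²)^k = (34/3)^12 = 2386420683693101056/531441.

Therefore m_{24} = σ^{24} · C_12 = (2386420683693101056/531441) · 208012 = 496404139256369336860672/531441.


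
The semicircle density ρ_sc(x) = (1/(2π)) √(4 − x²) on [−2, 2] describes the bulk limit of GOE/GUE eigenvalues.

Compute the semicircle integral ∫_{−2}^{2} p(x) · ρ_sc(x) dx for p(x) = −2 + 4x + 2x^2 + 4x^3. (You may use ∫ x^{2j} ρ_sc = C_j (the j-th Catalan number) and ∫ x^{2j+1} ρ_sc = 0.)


Write p(x) = Σ a_i x^i, split into monomials and integrate each against ρ_sc separately.
Using ∫ x^{2j} ρ_sc = C_j = (1/(j+1)) C(2j, j) (Catalan numbers) and ∫ x^{2j+1} ρ_sc = 0 (odd monomials vanish by symmetry):
  i = 0 (even): a_0 · C_{0} = -2 · 1 = -2
  i = 1 (odd): ∫ x^1 ρ_sc = 0 (vanishes)
  i = 2 (even): a_2 · C_{1} = 2 · 1 = 2
  i = 3 (odd): ∫ x^3 ρ_sc = 0 (vanishes)

Summing the contributions: ∫_{−2}^{2} p(x) ρ_sc(x) dx = (-2) + 2 = 0.


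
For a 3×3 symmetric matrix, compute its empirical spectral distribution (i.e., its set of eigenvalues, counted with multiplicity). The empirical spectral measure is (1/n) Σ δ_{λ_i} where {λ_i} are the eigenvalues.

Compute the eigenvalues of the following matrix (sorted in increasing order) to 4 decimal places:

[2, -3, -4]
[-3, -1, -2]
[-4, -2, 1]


Since M is real symmetric, all three eigenvalues are real; they are the roots of det(λI − M) = λ³ − (tr M) λ² + s λ − det M, where s is the sum of the principal 2×2 minors.
tr M = 2 + (-1) + 1 = 2.
s = (2·(-1) − (-3)²) + (2·1 − (-4)²) + ((-1)·1 − (-2)²) = -11 + (-14) + (-5) = -30.
det M (expand along row 1) = 2·(-5) − (-3)·(-11) + (-4)·2 = -51.
Characteristic polynomial: λ³ − 2λ² − 30λ + 51 = 0.
Substitute λ = y + (tr M)/3 = y + 0.666667 to remove the quadratic term: y³ + p·y + q = 0 with p = s − (tr M)²/3 = -31.333333 and q = −2(tr M)³/27 + (tr M)·s/3 − det M = 30.407407.
Three real roots ⇒ use the trigonometric (Viète) form: r = 2√(−p/3) = 6.463573, φ = arccos(3q/(p·r)) = arccos(-0.450424) = 2.038036 rad.
y_k = r·cos(φ/3 − 2πk/3) for k = 0, 1, 2 gives y = 5.028557, 1.002615, -6.031172.
λ_k = y_k + 0.666667 gives λ = 5.6952, 1.6693, -5.3645 (check: the sum is 2.0000 = tr M).

Eigenvalues sorted in increasing order: [-5.3645, 1.6693, 5.6952].


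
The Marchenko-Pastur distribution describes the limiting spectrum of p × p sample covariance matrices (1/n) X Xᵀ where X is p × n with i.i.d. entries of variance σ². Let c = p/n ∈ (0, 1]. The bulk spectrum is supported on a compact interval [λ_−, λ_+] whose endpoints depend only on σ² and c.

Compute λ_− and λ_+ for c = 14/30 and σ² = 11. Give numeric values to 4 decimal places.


c = 14/30 = 0.466667; √c = 0.683130.
λ_− = σ² (1 − √c)² = 11 · (1 − 0.683130)² = 11 · (0.316870)² = 1.104472.
λ_+ = σ² (1 + √c)² = 11 · (1 + 0.683130)² = 11 · (1.683130)² = 31.162194.

Rounded to 4 decimal places: λ_− ≈ 1.1045, λ_+ ≈ 31.1622.


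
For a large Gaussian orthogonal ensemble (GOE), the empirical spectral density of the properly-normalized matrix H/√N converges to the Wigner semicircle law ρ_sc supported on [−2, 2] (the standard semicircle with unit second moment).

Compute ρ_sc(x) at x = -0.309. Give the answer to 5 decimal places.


ρ_sc(x) = (1/(2π)) √(4 − x²). With x = -0.309:
  4 − x² = 4 − (-0.309)² = 4 − 0.095481 = 3.904519.
  √(4 − x²) = 1.975986.
  1/(2π) = 0.159155.
  ρ_sc(-0.309) = 0.159155 · 1.975986 = 0.314488.

Rounded to 5 decimal places: ρ_sc(-0.309) ≈ 0.31449.


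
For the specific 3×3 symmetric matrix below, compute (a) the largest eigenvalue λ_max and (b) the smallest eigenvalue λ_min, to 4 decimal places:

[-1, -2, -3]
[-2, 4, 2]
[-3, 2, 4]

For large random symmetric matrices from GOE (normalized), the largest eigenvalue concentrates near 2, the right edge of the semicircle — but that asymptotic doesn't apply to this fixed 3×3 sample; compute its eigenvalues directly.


Since M is real symmetric, all three eigenvalues are real; they are the roots of det(λI − M) = λ³ − (tr M) λ² + s λ − det M, where s is the sum of the principal 2×2 minors.
tr M = -1 + 4 + 4 = 7.
s = ((-1)·4 − (-2)²) + ((-1)·4 − (-3)²) + (4·4 − 2²) = -8 + (-13) + 12 = -9.
det M (expand along row 1) = (-1)·12 − (-2)·(-2) + (-3)·8 = -40.
Characteristic polynomial: λ³ − 7λ² − 9λ + 40 = 0.
Substitute λ = y + (tr M)/3 = y + 2.333333 to remove the quadratic term: y³ + p·y + q = 0 with p = s − (tr M)²/3 = -25.333333 and q = −2(tr M)³/27 + (tr M)·s/3 − det M = -6.407407.
Three real roots ⇒ use the trigonometric (Viète) form: r = 2√(−p/3) = 5.811865, φ = arccos(3q/(p·r)) = arccos(0.130556) = 1.439867 rad.
y_k = r·cos(φ/3 − 2πk/3) for k = 0, 1, 2 gives y = 5.155214, -0.253568, -4.901647.
λ_k = y_k + 2.333333 gives λ = 7.4885, 2.0798, -2.5683 (check: the sum is 7.0000 = tr M).

Hence λ_max = 7.4885 and λ_min = -2.5683.


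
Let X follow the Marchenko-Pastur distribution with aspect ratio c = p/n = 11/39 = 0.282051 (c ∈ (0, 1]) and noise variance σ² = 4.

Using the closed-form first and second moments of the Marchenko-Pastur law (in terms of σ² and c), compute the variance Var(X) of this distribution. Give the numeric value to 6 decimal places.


Recall the MP moments m_1 = E[X] = σ² and m_2 = E[X²] = σ⁴ (1 + c).
m_1 = E[X] = σ² = 4, so m_1² = 16.
m_2 = E[X²] = σ⁴ (1 + c) = 16 · (1 + 0.282051) = 16 · 1.282051 = 20.512821.
(Note m_2 − m_1² simplifies to c · σ⁴ = 0.282051 · 16.)

Var(X) = m_2 − m_1² = 20.512821 − 16 = 4.512821.


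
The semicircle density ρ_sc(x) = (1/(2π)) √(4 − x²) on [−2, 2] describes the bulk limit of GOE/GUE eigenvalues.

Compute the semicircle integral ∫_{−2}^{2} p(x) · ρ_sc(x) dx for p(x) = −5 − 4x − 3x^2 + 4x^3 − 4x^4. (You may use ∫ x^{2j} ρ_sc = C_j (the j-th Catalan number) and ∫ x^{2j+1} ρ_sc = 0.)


Write p(x) = Σ a_i x^i, split into monomials and integrate each against ρ_sc separately.
Using ∫ x^{2j} ρ_sc = C_j = (1/(j+1)) C(2j, j) (Catalan numbers) and ∫ x^{2j+1} ρ_sc = 0 (odd monomials vanish by symmetry):
  i = 0 (even): a_0 · C_{0} = -5 · 1 = -5
  i = 1 (odd): ∫ x^1 ρ_sc = 0 (vanishes)
  i = 2 (even): a_2 · C_{1} = -3 · 1 = -3
  i = 3 (odd): ∫ x^3 ρ_sc = 0 (vanishes)
  i = 4 (even): a_4 · C_{2} = -4 · 2 = -8

Summing the contributions: ∫_{−2}^{2} p(x) ρ_sc(x) dx = (-5) + (-3) + (-8) = -16.


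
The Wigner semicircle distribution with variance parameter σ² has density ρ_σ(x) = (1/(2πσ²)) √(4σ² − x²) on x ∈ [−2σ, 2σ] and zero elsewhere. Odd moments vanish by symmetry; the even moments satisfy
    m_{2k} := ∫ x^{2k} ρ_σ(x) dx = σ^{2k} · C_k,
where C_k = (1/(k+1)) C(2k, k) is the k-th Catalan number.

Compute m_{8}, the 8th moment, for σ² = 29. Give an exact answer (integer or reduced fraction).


By the scaled semicircle moment identity, m_{2k} = σ^{2k} · C_k with k = 4.
C_4 = (1/(k+1)) · C(2k, k) = (1/5) · C(8, 4) = (1/5) · 70 = 14.
σ^{2k} = (σ²)^k = (29)^4 = 707281.

Therefore m_{8} = σ^{8} · C_4 = 707281 · 14 = 9901934.


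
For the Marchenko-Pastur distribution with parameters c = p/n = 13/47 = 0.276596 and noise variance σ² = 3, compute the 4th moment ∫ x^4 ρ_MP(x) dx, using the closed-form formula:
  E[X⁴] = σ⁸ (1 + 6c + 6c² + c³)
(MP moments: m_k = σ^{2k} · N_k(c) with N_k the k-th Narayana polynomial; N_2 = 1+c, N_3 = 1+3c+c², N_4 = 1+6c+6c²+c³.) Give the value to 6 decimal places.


E[X⁴] = σ⁸ (1 + 6c + 6c² + c³) (fourth MP moment). With σ² = 3 (so σ⁸ = 81) and c = 13/47 = 0.276596: E[X⁴] = 81 · (1 + 6·0.276596 + 6·(0.276596)² + (0.276596)³) = 81 · 3.139767.

So E[X^4] = 254.321104.


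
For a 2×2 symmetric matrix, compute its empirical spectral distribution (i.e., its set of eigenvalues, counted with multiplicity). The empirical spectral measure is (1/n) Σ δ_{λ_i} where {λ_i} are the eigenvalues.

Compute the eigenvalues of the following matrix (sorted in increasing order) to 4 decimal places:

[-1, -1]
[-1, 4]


Since M is real symmetric, both eigenvalues are real; they are the roots of det(λI − M) = λ² − (tr M) λ + det M.
tr M = -1 + 4 = 3.
det M = (-1)·4 − (-1)² = -4 − 1 = -5.
Characteristic polynomial: λ² − 3λ − 5 = 0.
Discriminant Δ = (tr M)² − 4·det M = 9 − (-20) = 29; √Δ = 5.385165.
λ = (tr M ± √Δ)/2 = (3 ± 5.385165)/2, giving (tr M − √Δ)/2 = -1.1926 and (tr M + √Δ)/2 = 4.1926.

Eigenvalues sorted in increasing order: [-1.1926, 4.1926].


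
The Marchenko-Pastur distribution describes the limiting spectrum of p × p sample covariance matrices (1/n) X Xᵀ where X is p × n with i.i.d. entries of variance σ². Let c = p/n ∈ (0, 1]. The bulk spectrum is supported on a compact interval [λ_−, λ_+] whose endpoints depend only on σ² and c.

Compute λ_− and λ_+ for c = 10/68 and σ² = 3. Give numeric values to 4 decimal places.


c = 10/68 = 0.147059; √c = 0.383482.
λ_− = σ² (1 − √c)² = 3 · (1 − 0.383482)² = 3 · (0.616518)² = 1.140282.
λ_+ = σ² (1 + √c)² = 3 · (1 + 0.383482)² = 3 · (1.383482)² = 5.742071.

Rounded to 4 decimal places: λ_− ≈ 1.1403, λ_+ ≈ 5.7421.


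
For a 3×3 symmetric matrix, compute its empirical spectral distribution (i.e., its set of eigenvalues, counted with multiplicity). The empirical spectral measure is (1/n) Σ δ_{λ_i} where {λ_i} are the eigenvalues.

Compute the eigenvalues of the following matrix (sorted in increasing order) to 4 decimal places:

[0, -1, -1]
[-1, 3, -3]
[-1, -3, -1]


Since M is real symmetric, all three eigenvalues are real; they are the roots of det(λI − M) = λ³ − (tr M) λ² + s λ − det M, where s is the sum of the principal 2×2 minors.
tr M = 0 + 3 + (-1) = 2.
s = (0·3 − (-1)²) + (0·(-1) − (-1)²) + (3·(-1) − (-3)²) = -1 + (-1) + (-12) = -14.
det M (expand along row 1) = 0·(-12) − (-1)·(-2) + (-1)·6 = -8.
Characteristic polynomial: λ³ − 2λ² − 14λ + 8 = 0.
Substitute λ = y + (tr M)/3 = y + 0.666667 to remove the quadratic term: y³ + p·y + q = 0 with p = s − (tr M)²/3 = -15.333333 and q = −2(tr M)³/27 + (tr M)·s/3 − det M = -1.925926.
Three real roots ⇒ use the trigonometric (Viète) form: r = 2√(−p/3) = 4.521553, φ = arccos(3q/(p·r)) = arccos(0.083337) = 1.487363 rad.
y_k = r·cos(φ/3 − 2πk/3) for k = 0, 1, 2 gives y = 3.977133, -0.125733, -3.851399.
λ_k = y_k + 0.666667 gives λ = 4.6438, 0.5409, -3.1847 (check: the sum is 2.0000 = tr M).

Eigenvalues sorted in increasing order: [-3.1847, 0.5409, 4.6438].


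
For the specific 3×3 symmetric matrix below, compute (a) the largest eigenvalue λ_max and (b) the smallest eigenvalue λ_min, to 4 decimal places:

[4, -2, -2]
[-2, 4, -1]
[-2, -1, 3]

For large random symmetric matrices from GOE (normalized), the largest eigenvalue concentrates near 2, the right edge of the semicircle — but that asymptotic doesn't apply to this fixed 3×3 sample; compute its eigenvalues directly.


Since M is real symmetric, all three eigenvalues are real; they are the roots of det(λI − M) = λ³ − (tr M) λ² + s λ − det M, where s is the sum of the principal 2×2 minors.
tr M = 4 + 4 + 3 = 11.
s = (4·4 − (-2)²) + (4·3 − (-2)²) + (4·3 − (-1)²) = 12 + 8 + 11 = 31.
det M (expand along row 1) = 4·11 − (-2)·(-8) + (-2)·10 = 8.
Characteristic polynomial: λ³ − 11λ² + 31λ − 8 = 0.
Substitute λ = y + (tr M)/3 = y + 3.666667 to remove the quadratic term: y³ + p·y + q = 0 with p = s − (tr M)²/3 = -9.333333 and q = −2(tr M)³/27 + (tr M)·s/3 − det M = 7.074074.
Three real roots ⇒ use the trigonometric (Viète) form: r = 2√(−p/3) = 3.527668, φ = arccos(3q/(p·r)) = arccos(-0.644564) = 2.271250 rad.
y_k = r·cos(φ/3 − 2πk/3) for k = 0, 1, 2 gives y = 2.564059, 0.816193, -3.380251.
λ_k = y_k + 3.666667 gives λ = 6.2307, 4.4829, 0.2864 (check: the sum is 11.0000 = tr M).

Hence λ_max = 6.2307 and λ_min = 0.2864.


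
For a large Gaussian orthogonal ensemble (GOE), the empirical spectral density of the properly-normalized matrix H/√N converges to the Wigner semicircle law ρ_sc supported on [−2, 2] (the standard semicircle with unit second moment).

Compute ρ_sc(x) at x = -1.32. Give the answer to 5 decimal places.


ρ_sc(x) = (1/(2π)) √(4 − x²). With x = -1.32:
  4 − x² = 4 − (-1.32)² = 4 − 1.742400 = 2.257600.
  √(4 − x²) = 1.502531.
  1/(2π) = 0.159155.
  ρ_sc(-1.32) = 0.159155 · 1.502531 = 0.239135.

Rounded to 5 decimal places: ρ_sc(-1.32) ≈ 0.23914.


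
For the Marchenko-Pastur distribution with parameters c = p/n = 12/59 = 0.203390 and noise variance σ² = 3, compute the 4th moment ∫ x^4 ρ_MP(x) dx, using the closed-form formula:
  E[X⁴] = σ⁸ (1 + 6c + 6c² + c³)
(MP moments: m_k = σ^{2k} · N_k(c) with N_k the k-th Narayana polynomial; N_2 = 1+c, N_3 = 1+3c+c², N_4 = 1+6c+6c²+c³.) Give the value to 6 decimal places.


E[X⁴] = σ⁸ (1 + 6c + 6c² + c³) (fourth MP moment). With σ² = 3 (so σ⁸ = 81) and c = 12/59 = 0.203390: E[X⁴] = 81 · (1 + 6·0.203390 + 6·(0.203390)² + (0.203390)³) = 81 · 2.476957.

So E[X^4] = 200.633536.


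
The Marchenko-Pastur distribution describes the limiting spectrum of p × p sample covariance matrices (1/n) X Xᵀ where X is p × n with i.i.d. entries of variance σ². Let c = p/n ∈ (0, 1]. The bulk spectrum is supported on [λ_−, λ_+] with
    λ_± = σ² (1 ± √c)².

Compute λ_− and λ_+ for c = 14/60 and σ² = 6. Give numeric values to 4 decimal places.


c = 14/60 = 0.233333; √c = 0.483046.
λ_− = σ² (1 − √c)² = 6 · (1 − 0.483046)² = 6 · (0.516954)² = 1.603449.
λ_+ = σ² (1 + √c)² = 6 · (1 + 0.483046)² = 6 · (1.483046)² = 13.196551.

Rounded to 4 decimal places: λ_− ≈ 1.6034, λ_+ ≈ 13.1966.


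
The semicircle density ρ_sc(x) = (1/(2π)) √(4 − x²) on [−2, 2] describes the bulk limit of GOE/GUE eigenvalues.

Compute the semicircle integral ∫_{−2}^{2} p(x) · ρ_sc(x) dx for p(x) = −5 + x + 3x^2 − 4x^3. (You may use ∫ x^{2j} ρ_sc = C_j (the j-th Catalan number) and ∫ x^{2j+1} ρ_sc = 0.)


Write p(x) = Σ a_i x^i, split into monomials and integrate each against ρ_sc separately.
Using ∫ x^{2j} ρ_sc = C_j = (1/(j+1)) C(2j, j) (Catalan numbers) and ∫ x^{2j+1} ρ_sc = 0 (odd monomials vanish by symmetry):
  i = 0 (even): a_0 · C_{0} = -5 · 1 = -5
  i = 1 (odd): ∫ x^1 ρ_sc = 0 (vanishes)
  i = 2 (even): a_2 · C_{1} = 3 · 1 = 3
  i = 3 (odd): ∫ x^3 ρ_sc = 0 (vanishes)

Summing the contributions: ∫_{−2}^{2} p(x) ρ_sc(x) dx = (-5) + 3 = -2.


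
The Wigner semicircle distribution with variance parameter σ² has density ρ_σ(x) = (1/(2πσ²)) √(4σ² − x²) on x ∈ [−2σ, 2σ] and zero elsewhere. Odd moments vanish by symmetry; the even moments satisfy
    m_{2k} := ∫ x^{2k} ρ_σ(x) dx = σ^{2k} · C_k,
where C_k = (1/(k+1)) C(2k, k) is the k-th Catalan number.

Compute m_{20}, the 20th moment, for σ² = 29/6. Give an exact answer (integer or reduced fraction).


By the scaled semicircle moment identity, m_{2k} = σ^{2k} · C_k with k = 10.
C_10 = (1/(k+1)) · C(2k, k) = (1/11) · C(20, 10) = (1/11) · 184756 = 16796.
σ^{2k} = (σ²)^k = (29/6)^10 = 420707233300201/60466176.

Therefore m_{20} = σ^{20} · C_10 = (420707233300201/60466176) · 16796 = 1766549672627543999/15116544.


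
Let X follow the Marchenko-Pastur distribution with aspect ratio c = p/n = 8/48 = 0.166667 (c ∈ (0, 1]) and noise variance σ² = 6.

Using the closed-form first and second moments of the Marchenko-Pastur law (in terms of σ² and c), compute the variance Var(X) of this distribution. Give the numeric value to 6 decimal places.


Recall the MP moments m_1 = E[X] = σ² and m_2 = E[X²] = σ⁴ (1 + c).
m_1 = E[X] = σ² = 6, so m_1² = 36.
m_2 = E[X²] = σ⁴ (1 + c) = 36 · (1 + 0.166667) = 36 · 1.166667 = 42.000000.
(Note m_2 − m_1² simplifies to c · σ⁴ = 0.166667 · 36.)

Var(X) = m_2 − m_1² = 42.000000 − 36 = 6.000000.


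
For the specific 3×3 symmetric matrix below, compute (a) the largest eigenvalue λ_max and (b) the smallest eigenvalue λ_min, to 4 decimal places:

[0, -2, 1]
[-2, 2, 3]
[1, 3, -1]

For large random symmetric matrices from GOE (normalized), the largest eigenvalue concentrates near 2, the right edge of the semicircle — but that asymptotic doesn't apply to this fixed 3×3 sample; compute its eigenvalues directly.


Since M is real symmetric, all three eigenvalues are real; they are the roots of det(λI − M) = λ³ − (tr M) λ² + s λ − det M, where s is the sum of the principal 2×2 minors.
tr M = 0 + 2 + (-1) = 1.
s = (0·2 − (-2)²) + (0·(-1) − 1²) + (2·(-1) − 3²) = -4 + (-1) + (-11) = -16.
det M (expand along row 1) = 0·(-11) − (-2)·(-1) + 1·(-8) = -10.
Characteristic polynomial: λ³ − λ² − 16λ + 10 = 0.
Substitute λ = y + (tr M)/3 = y + 0.333333 to remove the quadratic term: y³ + p·y + q = 0 with p = s − (tr M)²/3 = -16.333333 and q = −2(tr M)³/27 + (tr M)·s/3 − det M = 4.592593.
Three real roots ⇒ use the trigonometric (Viète) form: r = 2√(−p/3) = 4.666667, φ = arccos(3q/(p·r)) = arccos(-0.180758) = 1.752553 rad.
y_k = r·cos(φ/3 − 2πk/3) for k = 0, 1, 2 gives y = 3.892757, 0.282560, -4.175317.
λ_k = y_k + 0.333333 gives λ = 4.2261, 0.6159, -3.8420 (check: the sum is 1.0000 = tr M).

Hence λ_max = 4.2261 and λ_min = -3.8420.


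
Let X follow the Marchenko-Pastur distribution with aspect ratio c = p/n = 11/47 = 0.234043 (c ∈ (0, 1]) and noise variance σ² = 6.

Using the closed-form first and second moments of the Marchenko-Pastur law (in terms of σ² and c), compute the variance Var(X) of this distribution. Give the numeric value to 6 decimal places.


Recall the MP moments m_1 = E[X] = σ² and m_2 = E[X²] = σ⁴ (1 + c).
m_1 = E[X] = σ² = 6, so m_1² = 36.
m_2 = E[X²] = σ⁴ (1 + c) = 36 · (1 + 0.234043) = 36 · 1.234043 = 44.425532.
(Note m_2 − m_1² simplifies to c · σ⁴ = 0.234043 · 36.)

Var(X) = m_2 − m_1² = 44.425532 − 36 = 8.425532.


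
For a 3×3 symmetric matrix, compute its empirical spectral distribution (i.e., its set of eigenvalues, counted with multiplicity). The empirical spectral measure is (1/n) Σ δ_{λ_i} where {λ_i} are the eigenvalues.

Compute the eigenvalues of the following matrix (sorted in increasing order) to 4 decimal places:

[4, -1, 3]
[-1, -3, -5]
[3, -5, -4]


Since M is real symmetric, all three eigenvalues are real; they are the roots of det(λI − M) = λ³ − (tr M) λ² + s λ − det M, where s is the sum of the principal 2×2 minors.
tr M = 4 + (-3) + (-4) = -3.
s = (4·(-3) − (-1)²) + (4·(-4) − 3²) + ((-3)·(-4) − (-5)²) = -13 + (-25) + (-13) = -51.
det M (expand along row 1) = 4·(-13) − (-1)·19 + 3·14 = 9.
Characteristic polynomial: λ³ + 3λ² − 51λ − 9 = 0.
Substitute λ = y + (tr M)/3 = y − 1.000000 to remove the quadratic term: y³ + p·y + q = 0 with p = s − (tr M)²/3 = -54.000000 and q = −2(tr M)³/27 + (tr M)·s/3 − det M = 44.000000.
Three real roots ⇒ use the trigonometric (Viète) form: r = 2√(−p/3) = 8.485281, φ = arccos(3q/(p·r)) = arccos(-0.288081) = 1.863018 rad.
y_k = r·cos(φ/3 − 2πk/3) for k = 0, 1, 2 gives y = 6.901024, 0.825222, -7.726246.
λ_k = y_k − 1.000000 gives λ = 5.9010, -0.1748, -8.7262 (check: the sum is -3.0000 = tr M).

Eigenvalues sorted in increasing order: [-8.7262, -0.1748, 5.9010].


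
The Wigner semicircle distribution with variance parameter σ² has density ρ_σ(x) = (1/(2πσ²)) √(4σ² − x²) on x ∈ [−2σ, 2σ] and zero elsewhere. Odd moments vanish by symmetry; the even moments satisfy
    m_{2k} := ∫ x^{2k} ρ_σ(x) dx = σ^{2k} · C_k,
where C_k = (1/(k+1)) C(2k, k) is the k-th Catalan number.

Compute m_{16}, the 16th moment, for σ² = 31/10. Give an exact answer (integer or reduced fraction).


By the scaled semicircle moment identity, m_{2k} = σ^{2k} · C_k with k = 8.
C_8 = (1/(k+1)) · C(2k, k) = (1/9) · C(16, 8) = (1/9) · 12870 = 1430.
σ^{2k} = (σ²)^k = (31/10)^8 = 852891037441/100000000.

Therefore m_{16} = σ^{16} · C_8 = (852891037441/100000000) · 1430 = 121963418354063/10000000.


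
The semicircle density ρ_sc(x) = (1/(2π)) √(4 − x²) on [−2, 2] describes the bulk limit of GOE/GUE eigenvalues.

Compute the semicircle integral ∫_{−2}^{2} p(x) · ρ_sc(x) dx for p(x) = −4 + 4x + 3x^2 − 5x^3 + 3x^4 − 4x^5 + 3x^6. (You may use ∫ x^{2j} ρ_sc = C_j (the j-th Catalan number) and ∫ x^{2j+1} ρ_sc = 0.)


Write p(x) = Σ a_i x^i, split into monomials and integrate each against ρ_sc separately.
Using ∫ x^{2j} ρ_sc = C_j = (1/(j+1)) C(2j, j) (Catalan numbers) and ∫ x^{2j+1} ρ_sc = 0 (odd monomials vanish by symmetry):
  i = 0 (even): a_0 · C_{0} = -4 · 1 = -4
  i = 1 (odd): ∫ x^1 ρ_sc = 0 (vanishes)
  i = 2 (even): a_2 · C_{1} = 3 · 1 = 3
  i = 3 (odd): ∫ x^3 ρ_sc = 0 (vanishes)
  i = 4 (even): a_4 · C_{2} = 3 · 2 = 6
  i = 5 (odd): ∫ x^5 ρ_sc = 0 (vanishes)
  i = 6 (even): a_6 · C_{3} = 3 · 5 = 15

Summing the contributions: ∫_{−2}^{2} p(x) ρ_sc(x) dx = (-4) + 3 + 6 + 15 = 20.


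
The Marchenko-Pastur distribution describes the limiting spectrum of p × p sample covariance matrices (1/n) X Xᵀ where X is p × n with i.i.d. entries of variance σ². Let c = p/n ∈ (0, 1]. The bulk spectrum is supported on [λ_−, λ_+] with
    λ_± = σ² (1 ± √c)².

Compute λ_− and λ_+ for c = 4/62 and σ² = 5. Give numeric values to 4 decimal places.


c = 4/62 = 0.064516; √c = 0.254000.
λ_− = σ² (1 − √c)² = 5 · (1 − 0.254000)² = 5 · (0.746000)² = 2.782578.
λ_+ = σ² (1 + √c)² = 5 · (1 + 0.254000)² = 5 · (1.254000)² = 7.862583.

Rounded to 4 decimal places: λ_− ≈ 2.7826, λ_+ ≈ 7.8626.


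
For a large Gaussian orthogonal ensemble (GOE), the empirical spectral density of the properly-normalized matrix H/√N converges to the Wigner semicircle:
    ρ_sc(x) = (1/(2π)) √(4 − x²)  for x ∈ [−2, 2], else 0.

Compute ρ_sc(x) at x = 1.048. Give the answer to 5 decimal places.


ρ_sc(x) = (1/(2π)) √(4 − x²). With x = 1.048:
  4 − x² = 4 − (1.048)² = 4 − 1.098304 = 2.901696.
  √(4 − x²) = 1.703437.
  1/(2π) = 0.159155.
  ρ_sc(1.048) = 0.159155 · 1.703437 = 0.271110.

Rounded to 5 decimal places: ρ_sc(1.048) ≈ 0.27111.


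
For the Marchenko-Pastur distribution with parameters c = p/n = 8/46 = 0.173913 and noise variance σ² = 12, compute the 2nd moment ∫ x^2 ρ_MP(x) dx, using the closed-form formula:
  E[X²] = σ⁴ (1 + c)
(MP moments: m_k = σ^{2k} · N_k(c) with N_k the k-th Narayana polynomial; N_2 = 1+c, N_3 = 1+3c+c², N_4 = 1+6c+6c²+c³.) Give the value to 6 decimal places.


E[X²] = σ⁴ (1 + c) (second MP moment). With σ² = 12 (so σ⁴ = 144) and c = 8/46 = 0.173913: E[X²] = 144 · (1 + 0.173913) = 144 · 1.173913.

So E[X^2] = 169.043478.


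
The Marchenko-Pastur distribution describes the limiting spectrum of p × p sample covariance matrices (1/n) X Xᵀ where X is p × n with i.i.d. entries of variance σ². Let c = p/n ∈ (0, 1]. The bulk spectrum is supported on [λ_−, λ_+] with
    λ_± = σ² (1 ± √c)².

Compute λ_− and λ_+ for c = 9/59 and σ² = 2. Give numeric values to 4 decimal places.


c = 9/59 = 0.152542; √c = 0.390567.
λ_− = σ² (1 − √c)² = 2 · (1 − 0.390567)² = 2 · (0.609433)² = 0.742818.
λ_+ = σ² (1 + √c)² = 2 · (1 + 0.390567)² = 2 · (1.390567)² = 3.867352.

Rounded to 4 decimal places: λ_− ≈ 0.7428, λ_+ ≈ 3.8674.


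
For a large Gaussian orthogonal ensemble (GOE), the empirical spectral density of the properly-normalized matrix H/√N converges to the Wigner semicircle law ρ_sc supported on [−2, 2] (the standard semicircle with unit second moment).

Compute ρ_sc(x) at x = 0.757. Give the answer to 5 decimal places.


ρ_sc(x) = (1/(2π)) √(4 − x²). With x = 0.757:
  4 − x² = 4 − (0.757)² = 4 − 0.573049 = 3.426951.
  √(4 − x²) = 1.851203.
  1/(2π) = 0.159155.
  ρ_sc(0.757) = 0.159155 · 1.851203 = 0.294628.

Rounded to 5 decimal places: ρ_sc(0.757) ≈ 0.29463.


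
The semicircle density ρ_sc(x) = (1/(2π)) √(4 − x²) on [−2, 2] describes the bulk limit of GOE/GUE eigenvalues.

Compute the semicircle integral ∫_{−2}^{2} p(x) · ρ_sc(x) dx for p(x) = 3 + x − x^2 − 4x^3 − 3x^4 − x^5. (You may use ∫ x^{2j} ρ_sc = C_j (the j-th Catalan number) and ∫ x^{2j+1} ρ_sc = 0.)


Write p(x) = Σ a_i x^i, split into monomials and integrate each against ρ_sc separately.
Using ∫ x^{2j} ρ_sc = C_j = (1/(j+1)) C(2j, j) (Catalan numbers) and ∫ x^{2j+1} ρ_sc = 0 (odd monomials vanish by symmetry):
  i = 0 (even): a_0 · C_{0} = 3 · 1 = 3
  i = 1 (odd): ∫ x^1 ρ_sc = 0 (vanishes)
  i = 2 (even): a_2 · C_{1} = -1 · 1 = -1
  i = 3 (odd): ∫ x^3 ρ_sc = 0 (vanishes)
  i = 4 (even): a_4 · C_{2} = -3 · 2 = -6
  i = 5 (odd): ∫ x^5 ρ_sc = 0 (vanishes)

Summing the contributions: ∫_{−2}^{2} p(x) ρ_sc(x) dx = 3 + (-1) + (-6) = -4.


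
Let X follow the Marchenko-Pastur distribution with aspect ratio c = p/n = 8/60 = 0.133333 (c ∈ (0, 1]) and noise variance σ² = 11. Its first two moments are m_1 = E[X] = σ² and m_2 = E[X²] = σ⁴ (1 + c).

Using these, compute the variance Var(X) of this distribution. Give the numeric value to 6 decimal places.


m_1 = E[X] = σ² = 11, so m_1² = 121.
m_2 = E[X²] = σ⁴ (1 + c) = 121 · (1 + 0.133333) = 121 · 1.133333 = 137.133333.
(Note m_2 − m_1² simplifies to c · σ⁴ = 0.133333 · 121.)

Var(X) = m_2 − m_1² = 137.133333 − 121 = 16.133333.


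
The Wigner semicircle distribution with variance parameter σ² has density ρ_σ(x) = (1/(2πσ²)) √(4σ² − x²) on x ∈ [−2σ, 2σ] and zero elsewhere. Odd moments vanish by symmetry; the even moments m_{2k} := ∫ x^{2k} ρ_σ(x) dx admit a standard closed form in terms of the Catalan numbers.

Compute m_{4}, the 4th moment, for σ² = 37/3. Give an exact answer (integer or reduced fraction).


By the scaled semicircle moment identity, m_{2k} = σ^{2k} · C_k with k = 2.
C_2 = (1/(k+1)) · C(2k, k) = (1/3) · C(4, 2) = (1/3) · 6 = 2.
σ^{2k} = (σ²)^k = (37/3)^2 = 1369/9.

Therefore m_{4} = σ^{4} · C_2 = (1369/9) · 2 = 2738/9.


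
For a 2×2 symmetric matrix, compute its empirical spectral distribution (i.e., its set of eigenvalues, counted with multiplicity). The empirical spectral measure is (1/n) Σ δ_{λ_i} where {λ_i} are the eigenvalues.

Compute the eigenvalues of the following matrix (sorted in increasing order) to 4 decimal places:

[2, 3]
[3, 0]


Since M is real symmetric, both eigenvalues are real; they are the roots of det(λI − M) = λ² − (tr M) λ + det M.
tr M = 2 + 0 = 2.
det M = 2·0 − 3² = 0 − 9 = -9.
Characteristic polynomial: λ² − 2λ − 9 = 0.
Discriminant Δ = (tr M)² − 4·det M = 4 − (-36) = 40; √Δ = 6.324555.
λ = (tr M ± √Δ)/2 = (2 ± 6.324555)/2, giving (tr M − √Δ)/2 = -2.1623 and (tr M + √Δ)/2 = 4.1623.

Eigenvalues sorted in increasing order: [-2.1623, 4.1623].


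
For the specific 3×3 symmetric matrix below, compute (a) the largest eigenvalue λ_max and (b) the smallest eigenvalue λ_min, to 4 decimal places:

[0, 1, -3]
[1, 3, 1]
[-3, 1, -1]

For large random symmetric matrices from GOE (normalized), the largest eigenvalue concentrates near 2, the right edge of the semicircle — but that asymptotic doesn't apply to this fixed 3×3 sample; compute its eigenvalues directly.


Since M is real symmetric, all three eigenvalues are real; they are the roots of det(λI − M) = λ³ − (tr M) λ² + s λ − det M, where s is the sum of the principal 2×2 minors.
tr M = 0 + 3 + (-1) = 2.
s = (0·3 − 1²) + (0·(-1) − (-3)²) + (3·(-1) − 1²) = -1 + (-9) + (-4) = -14.
det M (expand along row 1) = 0·(-4) − 1·2 + (-3)·10 = -32.
Characteristic polynomial: λ³ − 2λ² − 14λ + 32 = 0.
Substitute λ = y + (tr M)/3 = y + 0.666667 to remove the quadratic term: y³ + p·y + q = 0 with p = s − (tr M)²/3 = -15.333333 and q = −2(tr M)³/27 + (tr M)·s/3 − det M = 22.074074.
Three real roots ⇒ use the trigonometric (Viète) form: r = 2√(−p/3) = 4.521553, φ = arccos(3q/(p·r)) = arccos(-0.955167) = 2.841021 rad.
y_k = r·cos(φ/3 − 2πk/3) for k = 0, 1, 2 gives y = 2.641107, 1.857771, -4.498878.
λ_k = y_k + 0.666667 gives λ = 3.3078, 2.5244, -3.8322 (check: the sum is 2.0000 = tr M).

Hence λ_max = 3.3078 and λ_min = -3.8322.


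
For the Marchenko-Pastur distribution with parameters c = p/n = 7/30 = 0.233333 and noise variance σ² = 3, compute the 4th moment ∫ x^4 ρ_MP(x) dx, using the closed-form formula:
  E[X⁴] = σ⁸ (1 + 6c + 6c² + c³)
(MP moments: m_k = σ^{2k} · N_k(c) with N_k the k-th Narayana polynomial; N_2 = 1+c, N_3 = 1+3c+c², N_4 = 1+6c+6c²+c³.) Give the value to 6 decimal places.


E[X⁴] = σ⁸ (1 + 6c + 6c² + c³) (fourth MP moment). With σ² = 3 (so σ⁸ = 81) and c = 7/30 = 0.233333: E[X⁴] = 81 · (1 + 6·0.233333 + 6·(0.233333)² + (0.233333)³) = 81 · 2.739370.

So E[X^4] = 221.889000.


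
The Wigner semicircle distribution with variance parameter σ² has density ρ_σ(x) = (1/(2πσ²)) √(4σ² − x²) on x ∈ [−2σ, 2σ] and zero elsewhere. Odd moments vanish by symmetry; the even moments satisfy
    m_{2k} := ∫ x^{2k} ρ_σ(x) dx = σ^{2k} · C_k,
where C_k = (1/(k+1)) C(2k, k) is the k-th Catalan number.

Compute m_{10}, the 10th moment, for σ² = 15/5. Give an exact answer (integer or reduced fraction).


By the scaled semicircle moment identity, m_{2k} = σ^{2k} · C_k with k = 5.
C_5 = (1/(k+1)) · C(2k, k) = (1/6) · C(10, 5) = (1/6) · 252 = 42.
σ^{2k} = (σ²)^k = (15/5)^5 = 243.

Therefore m_{10} = σ^{10} · C_5 = 243 · 42 = 10206.


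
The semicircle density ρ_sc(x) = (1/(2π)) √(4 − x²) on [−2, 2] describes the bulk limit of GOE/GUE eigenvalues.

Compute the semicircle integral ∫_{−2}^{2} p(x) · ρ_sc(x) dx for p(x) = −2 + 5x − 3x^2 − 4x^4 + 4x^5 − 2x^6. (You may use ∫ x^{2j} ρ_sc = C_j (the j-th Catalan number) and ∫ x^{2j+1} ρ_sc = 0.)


Write p(x) = Σ a_i x^i, split into monomials and integrate each against ρ_sc separately.
Using ∫ x^{2j} ρ_sc = C_j = (1/(j+1)) C(2j, j) (Catalan numbers) and ∫ x^{2j+1} ρ_sc = 0 (odd monomials vanish by symmetry):
  i = 0 (even): a_0 · C_{0} = -2 · 1 = -2
  i = 1 (odd): ∫ x^1 ρ_sc = 0 (vanishes)
  i = 2 (even): a_2 · C_{1} = -3 · 1 = -3
  i = 4 (even): a_4 · C_{2} = -4 · 2 = -8
  i = 5 (odd): ∫ x^5 ρ_sc = 0 (vanishes)
  i = 6 (even): a_6 · C_{3} = -2 · 5 = -10

Summing the contributions: ∫_{−2}^{2} p(x) ρ_sc(x) dx = (-2) + (-3) + (-8) + (-10) = -23.


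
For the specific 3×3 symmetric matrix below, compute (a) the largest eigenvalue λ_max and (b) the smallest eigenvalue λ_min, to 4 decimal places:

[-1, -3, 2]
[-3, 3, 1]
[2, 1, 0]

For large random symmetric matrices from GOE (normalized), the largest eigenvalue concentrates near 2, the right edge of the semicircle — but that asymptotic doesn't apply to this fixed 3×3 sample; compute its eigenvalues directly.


Since M is real symmetric, all three eigenvalues are real; they are the roots of det(λI − M) = λ³ − (tr M) λ² + s λ − det M, where s is the sum of the principal 2×2 minors.
tr M = -1 + 3 + 0 = 2.
s = ((-1)·3 − (-3)²) + ((-1)·0 − 2²) + (3·0 − 1²) = -12 + (-4) + (-1) = -17.
det M (expand along row 1) = (-1)·(-1) − (-3)·(-2) + 2·(-9) = -23.
Characteristic polynomial: λ³ − 2λ² − 17λ + 23 = 0.
Substitute λ = y + (tr M)/3 = y + 0.666667 to remove the quadratic term: y³ + p·y + q = 0 with p = s − (tr M)²/3 = -18.333333 and q = −2(tr M)³/27 + (tr M)·s/3 − det M = 11.074074.
Three real roots ⇒ use the trigonometric (Viète) form: r = 2√(−p/3) = 4.944132, φ = arccos(3q/(p·r)) = arccos(-0.366520) = 1.946062 rad.
y_k = r·cos(φ/3 − 2πk/3) for k = 0, 1, 2 gives y = 3.939868, 0.616843, -4.556711.
λ_k = y_k + 0.666667 gives λ = 4.6065, 1.2835, -3.8900 (check: the sum is 2.0000 = tr M).

Hence λ_max = 4.6065 and λ_min = -3.8900.


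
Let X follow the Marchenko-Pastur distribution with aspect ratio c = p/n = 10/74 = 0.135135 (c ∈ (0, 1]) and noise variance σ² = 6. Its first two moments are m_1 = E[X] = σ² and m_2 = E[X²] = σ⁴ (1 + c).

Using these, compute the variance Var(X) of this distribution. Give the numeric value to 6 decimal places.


m_1 = E[X] = σ² = 6, so m_1² = 36.
m_2 = E[X²] = σ⁴ (1 + c) = 36 · (1 + 0.135135) = 36 · 1.135135 = 40.864865.
(Note m_2 − m_1² simplifies to c · σ⁴ = 0.135135 · 36.)

Var(X) = m_2 − m_1² = 40.864865 − 36 = 4.864865.


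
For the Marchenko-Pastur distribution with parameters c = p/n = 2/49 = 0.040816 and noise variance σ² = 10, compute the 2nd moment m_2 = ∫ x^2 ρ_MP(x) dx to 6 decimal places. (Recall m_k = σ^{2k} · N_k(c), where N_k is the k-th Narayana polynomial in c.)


E[X²] = σ⁴ (1 + c) (second MP moment). With σ² = 10 (so σ⁴ = 100) and c = 2/49 = 0.040816: E[X²] = 100 · (1 + 0.040816) = 100 · 1.040816.

So E[X^2] = 104.081633.


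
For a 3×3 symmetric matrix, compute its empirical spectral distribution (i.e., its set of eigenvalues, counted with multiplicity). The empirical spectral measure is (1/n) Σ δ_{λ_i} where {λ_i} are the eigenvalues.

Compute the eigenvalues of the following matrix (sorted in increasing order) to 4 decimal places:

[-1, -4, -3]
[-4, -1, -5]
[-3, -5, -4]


Since M is real symmetric, all three eigenvalues are real; they are the roots of det(λI − M) = λ³ − (tr M) λ² + s λ − det M, where s is the sum of the principal 2×2 minors.
tr M = -1 + (-1) + (-4) = -6.
s = ((-1)·(-1) − (-4)²) + ((-1)·(-4) − (-3)²) + ((-1)·(-4) − (-5)²) = -15 + (-5) + (-21) = -41.
det M (expand along row 1) = (-1)·(-21) − (-4)·1 + (-3)·17 = -26.
Characteristic polynomial: λ³ + 6λ² − 41λ + 26 = 0.
Substitute λ = y + (tr M)/3 = y − 2.000000 to remove the quadratic term: y³ + p·y + q = 0 with p = s − (tr M)²/3 = -53.000000 and q = −2(tr M)³/27 + (tr M)·s/3 − det M = 124.000000.
Three real roots ⇒ use the trigonometric (Viète) form: r = 2√(−p/3) = 8.406347, φ = arccos(3q/(p·r)) = arccos(-0.834949) = 2.558836 rad.
y_k = r·cos(φ/3 − 2πk/3) for k = 0, 1, 2 gives y = 5.529422, 2.718820, -8.248243.
λ_k = y_k − 2.000000 gives λ = 3.5294, 0.7188, -10.2482 (check: the sum is -6.0000 = tr M).

Eigenvalues sorted in increasing order: [-10.2482, 0.7188, 3.5294].


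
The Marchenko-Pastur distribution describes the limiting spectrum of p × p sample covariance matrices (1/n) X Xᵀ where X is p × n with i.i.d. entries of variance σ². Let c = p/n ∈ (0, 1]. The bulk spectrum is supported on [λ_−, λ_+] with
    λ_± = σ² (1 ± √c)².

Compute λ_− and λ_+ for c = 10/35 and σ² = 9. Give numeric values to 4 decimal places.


c = 10/35 = 0.285714; √c = 0.534522.
λ_− = σ² (1 − √c)² = 9 · (1 − 0.534522)² = 9 · (0.465478)² = 1.950024.
λ_+ = σ² (1 + √c)² = 9 · (1 + 0.534522)² = 9 · (1.534522)² = 21.192833.

Rounded to 4 decimal places: λ_− ≈ 1.9500, λ_+ ≈ 21.1928.
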